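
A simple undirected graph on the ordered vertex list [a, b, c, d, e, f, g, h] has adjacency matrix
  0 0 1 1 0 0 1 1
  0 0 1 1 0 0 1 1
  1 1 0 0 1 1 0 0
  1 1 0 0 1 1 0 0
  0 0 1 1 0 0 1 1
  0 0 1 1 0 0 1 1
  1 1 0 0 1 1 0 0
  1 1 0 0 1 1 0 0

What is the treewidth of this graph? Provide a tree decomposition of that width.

Treewidth 4.
One such decomposition:
Bags: B1 = {a, c, d, g, h}  B2 = {b, c, d, g, h}  B3 = {c, d, f, g, h}  B4 = {c, d, e, g, h}
Tree: B1–B2, B2–B3, B3–B4

Every bag has size at most 5, so the width is 5 − 1 = 4 and tw(G) ≤ 4. For the lower bound: the 5 vertex sets {a,d}, {b,c}, {f,h}, {g}, {e} are disjoint, each induces a connected subgraph, and every pair is joined by at least one edge of G. Contracting each set to a single vertex therefore yields K_{5} as a minor, and since treewidth is minor-monotone, tw(G) ≥ tw(K_{5}) = 4. Therefore the treewidth is 4.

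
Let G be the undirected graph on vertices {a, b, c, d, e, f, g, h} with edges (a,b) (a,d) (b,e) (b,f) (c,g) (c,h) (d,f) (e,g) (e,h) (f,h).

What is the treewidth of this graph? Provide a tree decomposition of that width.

Treewidth 2.
One such decomposition:
Bags: B1 = {c, e, g}  B2 = {c, e, h}  B3 = {b, e, h}  B4 = {b, f, h}  B5 = {a, b, f}  B6 = {a, d, f}
Tree: B1–B2, B2–B3, B3–B4, B4–B5, B5–B6

Each bag holds 3 vertices, so the decomposition has width 2, which upper-bounds the treewidth. For the lower bound, G contains the cycle g–c–h–e–g, so G is not a forest; only forests have treewidth ≤ 1, hence tw(G) ≥ 2. Therefore the treewidth is 2.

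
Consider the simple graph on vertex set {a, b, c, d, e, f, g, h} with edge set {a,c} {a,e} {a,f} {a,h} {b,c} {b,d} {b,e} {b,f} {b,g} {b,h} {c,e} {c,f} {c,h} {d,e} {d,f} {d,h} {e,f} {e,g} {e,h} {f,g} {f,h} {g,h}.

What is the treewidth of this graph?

4

A width-4 tree decomposition is:
Bags: B1 = {b, c, e, f, h}  B2 = {b, e, f, g, h}  B3 = {a, c, e, f, h}  B4 = {b, d, e, f, h}
Tree: B1–B2, B1–B3, B1–B4
The largest bag has 5 vertices, giving width 4; this decomposition certifies tw(G) ≤ 4. On the other hand G contains the 5-clique {a, c, e, f, h}. A clique must lie in a single bag of any decomposition, so no decomposition can have width below 4. Hence tw(G) = 4 exactly.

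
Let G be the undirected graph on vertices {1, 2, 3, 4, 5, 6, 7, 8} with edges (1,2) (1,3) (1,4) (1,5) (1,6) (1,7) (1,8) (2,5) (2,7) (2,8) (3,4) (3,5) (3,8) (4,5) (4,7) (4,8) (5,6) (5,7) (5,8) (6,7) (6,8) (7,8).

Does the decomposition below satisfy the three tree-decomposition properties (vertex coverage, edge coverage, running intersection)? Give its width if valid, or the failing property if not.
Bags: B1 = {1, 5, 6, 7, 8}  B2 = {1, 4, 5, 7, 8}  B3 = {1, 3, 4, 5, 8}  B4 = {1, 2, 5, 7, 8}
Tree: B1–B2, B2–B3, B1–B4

Vertex coverage: the bags together contain {1, 2, 3, 4, 5, 6, 7, 8}, the full vertex set. Edge coverage: each edge of G has both endpoints in at least one bag. Running intersection: for every vertex, the bags containing it form a connected subtree. All three properties hold, so this is a valid tree decomposition of width max|bag| − 1 = 4, and hence tw(G) ≤ 4.

Yes; width 4.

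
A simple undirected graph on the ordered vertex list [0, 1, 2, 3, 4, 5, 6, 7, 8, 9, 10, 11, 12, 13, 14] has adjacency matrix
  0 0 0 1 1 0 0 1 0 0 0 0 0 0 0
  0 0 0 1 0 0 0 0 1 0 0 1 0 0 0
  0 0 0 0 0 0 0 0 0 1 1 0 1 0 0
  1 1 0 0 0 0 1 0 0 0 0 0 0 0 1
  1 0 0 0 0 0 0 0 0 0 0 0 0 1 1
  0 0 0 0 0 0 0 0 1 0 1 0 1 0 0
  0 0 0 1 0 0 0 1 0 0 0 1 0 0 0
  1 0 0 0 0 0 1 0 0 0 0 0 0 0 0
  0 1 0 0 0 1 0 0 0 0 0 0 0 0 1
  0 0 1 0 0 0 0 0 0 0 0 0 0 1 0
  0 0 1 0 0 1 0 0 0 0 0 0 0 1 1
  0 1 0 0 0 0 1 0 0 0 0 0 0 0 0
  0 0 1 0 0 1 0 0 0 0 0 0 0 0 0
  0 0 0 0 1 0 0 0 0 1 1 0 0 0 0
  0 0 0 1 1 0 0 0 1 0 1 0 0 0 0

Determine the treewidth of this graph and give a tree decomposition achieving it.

Treewidth 3.
One optimal decomposition is:
Bags: B1 = {1, 6, 7, 11}  B2 = {1, 3, 6, 7}  B3 = {0, 1, 3, 7}  B4 = {0, 1, 3, 8}  B5 = {0, 3, 8, 14}  B6 = {0, 4, 8, 14}  B7 = {4, 5, 8, 14}  B8 = {4, 5, 10, 14}  B9 = {4, 5, 10, 13}  B10 = {5, 10, 12, 13}  B11 = {2, 10, 12, 13}  B12 = {2, 9, 12, 13}
Tree: B1–B2, B2–B3, B3–B4, B4–B5, B5–B6, B6–B7, B7–B8, B8–B9, B9–B10, B10–B11, B11–B12

Every bag has size at most 4, so the width is 4 − 1 = 3 and tw(G) ≤ 3. For the lower bound: the 4 vertex sets {6,7,11}, {1}, {3}, {0,4,8,14} are disjoint, each induces a connected subgraph, and every pair is joined by at least one edge of G. Contracting each set to a single vertex therefore yields K_{4} as a minor, and since treewidth is minor-monotone, tw(G) ≥ tw(K_{4}) = 3. Combining the bounds, tw(G) = 3.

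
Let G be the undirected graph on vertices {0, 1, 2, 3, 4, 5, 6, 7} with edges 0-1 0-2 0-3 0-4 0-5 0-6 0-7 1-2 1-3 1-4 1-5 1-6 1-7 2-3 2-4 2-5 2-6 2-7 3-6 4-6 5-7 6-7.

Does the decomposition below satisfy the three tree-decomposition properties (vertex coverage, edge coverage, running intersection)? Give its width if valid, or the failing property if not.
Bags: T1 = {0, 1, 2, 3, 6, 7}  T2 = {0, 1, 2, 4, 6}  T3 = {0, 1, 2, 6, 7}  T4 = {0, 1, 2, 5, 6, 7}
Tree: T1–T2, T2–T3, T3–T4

A tree decomposition must satisfy three properties: every vertex lies in some bag; for every edge, both endpoints lie together in some bag; and for every vertex, the bags containing it form a connected subtree. Here bags containing vertex 7 are not connected in the tree, so the decomposition is invalid.

No — bags containing vertex 7 are not connected in the tree.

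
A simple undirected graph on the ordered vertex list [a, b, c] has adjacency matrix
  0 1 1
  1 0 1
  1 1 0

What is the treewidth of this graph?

A width-2 tree decomposition is:
Bags: B1 = {a, b, c}
Tree: (single bag)
A single bag containing all 3 vertices is trivially a valid decomposition of width 2. On the other hand G contains the 3-clique {a, b, c}. A clique must lie in a single bag of any decomposition, so no decomposition can have width below 2. The upper and lower bounds meet at 2, so that is the treewidth.

2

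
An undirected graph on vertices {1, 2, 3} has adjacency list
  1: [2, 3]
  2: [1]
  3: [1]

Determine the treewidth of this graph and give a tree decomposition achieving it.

Every bag has size at most 2, so the width is 2 − 1 = 1 and tw(G) ≤ 1. Any graph with an edge has treewidth ≥ 1, and G has the edge 2–1. The upper and lower bounds meet at 1, so that is the treewidth.

Treewidth 1.
Bags: B1 = {1, 2}  B2 = {1, 3}
Tree: B1–B2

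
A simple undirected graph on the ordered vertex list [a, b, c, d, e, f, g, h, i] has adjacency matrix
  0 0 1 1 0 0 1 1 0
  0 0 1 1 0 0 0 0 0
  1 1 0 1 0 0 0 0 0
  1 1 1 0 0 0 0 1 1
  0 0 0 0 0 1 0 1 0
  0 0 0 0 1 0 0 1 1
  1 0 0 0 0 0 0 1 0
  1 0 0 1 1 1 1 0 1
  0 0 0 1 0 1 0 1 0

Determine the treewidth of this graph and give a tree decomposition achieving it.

Treewidth 2.
One optimal decomposition is:
Bags: B1 = {a, c, d}  B2 = {a, d, h}  B3 = {d, h, i}  B4 = {f, h, i}  B5 = {a, g, h}  B6 = {e, f, h}  B7 = {b, c, d}
Tree: B1–B2, B2–B3, B3–B4, B2–B5, B4–B6, B1–B7

The largest bag has 3 vertices, giving width 2; this decomposition certifies tw(G) ≤ 2. Conversely, {a, d, h} is a clique of size 3, and the vertices of any clique must share a bag in every tree decomposition; so some bag has ≥ 3 vertices and tw(G) ≥ 2. Therefore the treewidth is 2.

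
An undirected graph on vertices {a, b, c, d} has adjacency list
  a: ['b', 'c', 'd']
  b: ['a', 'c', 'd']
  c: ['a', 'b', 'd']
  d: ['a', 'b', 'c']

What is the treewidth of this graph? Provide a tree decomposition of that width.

Treewidth 3.
One optimal decomposition is:
Bags: B1 = {a, b, c, d}
Tree: (single bag)

With just one bag of size 4, the width is 4 − 1 = 3, so tw(G) ≤ 3. For the lower bound, the 4 vertices {a, b, c, d} are pairwise adjacent, and any tree decomposition puts a clique entirely inside one bag — forcing width ≥ 3. Hence tw(G) = 3 exactly.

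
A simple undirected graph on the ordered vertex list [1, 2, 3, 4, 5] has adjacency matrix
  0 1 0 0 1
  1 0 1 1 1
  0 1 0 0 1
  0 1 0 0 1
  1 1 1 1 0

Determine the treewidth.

2

A width-2 tree decomposition is:
Bags: B1 = {1, 2, 5}  B2 = {2, 4, 5}  B3 = {2, 3, 5}
Tree: B1–B2, B2–B3
The largest bag has 3 vertices, giving width 2; this decomposition certifies tw(G) ≤ 2. Conversely, {1, 2, 5} is a clique of size 3, and the vertices of any clique must share a bag in every tree decomposition; so some bag has ≥ 3 vertices and tw(G) ≥ 2. Hence tw(G) = 2 exactly.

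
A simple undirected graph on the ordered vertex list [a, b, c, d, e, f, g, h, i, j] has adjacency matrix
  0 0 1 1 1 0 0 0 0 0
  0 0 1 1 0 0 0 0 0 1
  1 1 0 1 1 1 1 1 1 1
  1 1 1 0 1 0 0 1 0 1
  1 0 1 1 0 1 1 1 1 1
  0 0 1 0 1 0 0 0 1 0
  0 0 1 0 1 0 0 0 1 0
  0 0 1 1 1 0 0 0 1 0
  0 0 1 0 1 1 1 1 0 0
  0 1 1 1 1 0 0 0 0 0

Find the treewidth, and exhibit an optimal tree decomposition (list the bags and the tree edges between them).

Each bag holds 4 vertices, so the decomposition has width 3, which upper-bounds the treewidth. For the lower bound, the 4 vertices {c, d, e, j} are pairwise adjacent, and any tree decomposition puts a clique entirely inside one bag — forcing width ≥ 3. Therefore the treewidth is 3.

Treewidth 3.
One such decomposition:
Bags: B1 = {c, e, h, i}  B2 = {c, d, e, h}  B3 = {a, c, d, e}  B4 = {c, e, g, i}  B5 = {c, d, e, j}  B6 = {b, c, d, j}  B7 = {c, e, f, i}
Tree: B1–B2, B2–B3, B1–B4, B2–B5, B5–B6, B4–B7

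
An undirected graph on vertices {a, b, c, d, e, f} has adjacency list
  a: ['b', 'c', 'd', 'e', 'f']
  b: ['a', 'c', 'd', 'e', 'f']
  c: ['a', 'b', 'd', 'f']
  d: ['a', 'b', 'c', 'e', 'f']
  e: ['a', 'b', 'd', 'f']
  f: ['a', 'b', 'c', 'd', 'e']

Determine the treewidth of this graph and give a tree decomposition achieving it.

Treewidth 4.
Bags: B1 = {a, b, d, e, f}  B2 = {a, b, c, d, f}
Tree: B1–B2

The largest bag has 5 vertices, giving width 4; this decomposition certifies tw(G) ≤ 4. Conversely, {a, b, d, e, f} is a clique of size 5, and the vertices of any clique must share a bag in every tree decomposition; so some bag has ≥ 5 vertices and tw(G) ≥ 4. Therefore the treewidth is 4.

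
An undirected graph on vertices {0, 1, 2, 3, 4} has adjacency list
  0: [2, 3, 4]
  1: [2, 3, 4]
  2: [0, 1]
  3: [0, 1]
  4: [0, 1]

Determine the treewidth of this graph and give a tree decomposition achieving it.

Each bag holds 3 vertices, so the decomposition has width 2, which upper-bounds the treewidth. The edges 2–1–3–0–2 form a cycle, so G is not a tree and its treewidth is at least 2. Therefore the treewidth is 2.

Treewidth 2.
One optimal decomposition is:
Bags: B1 = {0, 1, 2}  B2 = {0, 1, 3}  B3 = {0, 1, 4}
Tree: B1–B2, B2–B3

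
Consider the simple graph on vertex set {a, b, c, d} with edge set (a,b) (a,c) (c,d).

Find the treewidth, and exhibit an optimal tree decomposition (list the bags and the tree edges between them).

Every bag has size at most 2, so the width is 2 − 1 = 1 and tw(G) ≤ 1. G has an edge, so its treewidth is at least 1. Hence tw(G) = 1 exactly.

Treewidth 1.
One optimal decomposition is:
Bags: B1 = {a, b}  B2 = {a, c}  B3 = {c, d}
Tree: B1–B2, B2–B3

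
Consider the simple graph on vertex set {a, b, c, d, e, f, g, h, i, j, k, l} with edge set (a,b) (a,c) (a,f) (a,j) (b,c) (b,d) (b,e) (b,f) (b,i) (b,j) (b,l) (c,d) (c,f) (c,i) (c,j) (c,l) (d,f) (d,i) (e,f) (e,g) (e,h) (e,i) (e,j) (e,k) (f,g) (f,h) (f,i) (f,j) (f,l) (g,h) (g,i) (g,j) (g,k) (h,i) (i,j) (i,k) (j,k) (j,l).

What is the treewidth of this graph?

A width-4 tree decomposition is:
Bags: B1 = {b, e, f, i, j}  B2 = {e, f, g, i, j}  B3 = {b, c, f, i, j}  B4 = {b, c, f, j, l}  B5 = {e, f, g, h, i}  B6 = {a, b, c, f, j}  B7 = {e, g, i, j, k}  B8 = {b, c, d, f, i}
Tree: B1–B2, B1–B3, B3–B4, B2–B5, B4–B6, B2–B7, B3–B8
The largest bag has 5 vertices, giving width 4; this decomposition certifies tw(G) ≤ 4. On the other hand G contains the 5-clique {e, f, g, i, j}. A clique must lie in a single bag of any decomposition, so no decomposition can have width below 4. The upper and lower bounds meet at 4, so that is the treewidth.

4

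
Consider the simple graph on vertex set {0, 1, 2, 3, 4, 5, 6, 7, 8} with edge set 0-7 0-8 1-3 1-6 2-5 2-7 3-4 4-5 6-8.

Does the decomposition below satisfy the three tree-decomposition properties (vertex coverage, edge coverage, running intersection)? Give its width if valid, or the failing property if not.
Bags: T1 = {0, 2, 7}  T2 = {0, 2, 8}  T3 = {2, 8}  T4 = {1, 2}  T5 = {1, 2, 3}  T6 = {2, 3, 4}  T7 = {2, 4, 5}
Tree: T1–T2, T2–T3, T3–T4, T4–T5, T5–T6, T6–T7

No — vertex 6 appears in no bag.

A tree decomposition must satisfy three properties: every vertex lies in some bag; for every edge, both endpoints lie together in some bag; and for every vertex, the bags containing it form a connected subtree. Here vertex 6 appears in no bag, so the decomposition is invalid.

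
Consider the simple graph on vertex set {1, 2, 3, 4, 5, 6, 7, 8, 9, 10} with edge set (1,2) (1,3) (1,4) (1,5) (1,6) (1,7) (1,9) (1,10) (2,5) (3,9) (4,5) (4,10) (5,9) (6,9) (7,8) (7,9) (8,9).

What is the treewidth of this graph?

A width-2 tree decomposition is:
Bags: B1 = {1, 5, 9}  B2 = {1, 6, 9}  B3 = {1, 4, 5}  B4 = {1, 4, 10}  B5 = {1, 7, 9}  B6 = {1, 3, 9}  B7 = {1, 2, 5}  B8 = {7, 8, 9}
Tree: B1–B2, B1–B3, B3–B4, B1–B5, B1–B6, B3–B7, B5–B8
Each bag holds 3 vertices, so the decomposition has width 2, which upper-bounds the treewidth. Conversely, {7, 8, 9} is a clique of size 3, and the vertices of any clique must share a bag in every tree decomposition; so some bag has ≥ 3 vertices and tw(G) ≥ 2. Hence tw(G) = 2 exactly.

2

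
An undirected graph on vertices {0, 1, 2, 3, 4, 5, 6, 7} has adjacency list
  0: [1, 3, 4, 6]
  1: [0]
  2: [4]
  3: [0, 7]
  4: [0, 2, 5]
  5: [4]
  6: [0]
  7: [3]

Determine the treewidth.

A width-1 tree decomposition is:
Bags: B1 = {0, 1}  B2 = {0, 3}  B3 = {0, 4}  B4 = {2, 4}  B5 = {3, 7}  B6 = {0, 6}  B7 = {4, 5}
Tree: B1–B2, B2–B3, B3–B4, B2–B5, B2–B6, B3–B7
The largest bag has 2 vertices, giving width 1; this decomposition certifies tw(G) ≤ 1. Any graph with an edge has treewidth ≥ 1, and G has the edge 1–0. Therefore the treewidth is 1.

1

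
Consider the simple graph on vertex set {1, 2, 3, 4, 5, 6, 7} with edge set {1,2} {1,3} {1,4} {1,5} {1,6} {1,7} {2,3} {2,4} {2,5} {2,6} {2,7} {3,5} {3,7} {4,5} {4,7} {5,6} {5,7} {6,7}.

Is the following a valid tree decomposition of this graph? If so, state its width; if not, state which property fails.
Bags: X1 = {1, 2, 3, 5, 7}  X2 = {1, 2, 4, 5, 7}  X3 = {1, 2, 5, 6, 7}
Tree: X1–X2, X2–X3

Every vertex of G appears in some bag (union = {1, 2, 3, 4, 5, 6, 7}); every edge is covered by a bag; and for each vertex v the set of bags containing v is connected in the bag tree. The decomposition is therefore valid. The largest bag has 5 vertices, so the width is 4.

Yes; width 4.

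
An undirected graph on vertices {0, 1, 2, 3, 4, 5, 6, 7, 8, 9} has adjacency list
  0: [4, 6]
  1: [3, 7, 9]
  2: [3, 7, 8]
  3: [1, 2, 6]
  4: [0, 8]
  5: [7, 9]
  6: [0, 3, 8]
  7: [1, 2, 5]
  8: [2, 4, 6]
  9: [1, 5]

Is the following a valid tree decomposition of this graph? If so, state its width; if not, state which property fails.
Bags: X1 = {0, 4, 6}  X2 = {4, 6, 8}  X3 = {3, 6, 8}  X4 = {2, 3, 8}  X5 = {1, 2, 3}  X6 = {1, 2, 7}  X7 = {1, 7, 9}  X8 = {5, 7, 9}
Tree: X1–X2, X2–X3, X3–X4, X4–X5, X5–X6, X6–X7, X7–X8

Checking the three conditions: (i) the bags cover all of {0, 1, 2, 3, 4, 5, 6, 7, 8, 9}; (ii) for each edge, some bag contains both endpoints; (iii) the bags containing any fixed vertex form a subtree. All hold, so the decomposition is valid with width 3 − 1 = 2.

Yes; width 2.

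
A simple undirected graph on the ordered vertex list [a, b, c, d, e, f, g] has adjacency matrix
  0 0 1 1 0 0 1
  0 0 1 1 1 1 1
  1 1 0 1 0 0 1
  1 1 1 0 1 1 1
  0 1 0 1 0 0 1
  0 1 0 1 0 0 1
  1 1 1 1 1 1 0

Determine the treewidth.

A width-3 tree decomposition is:
Bags: B1 = {b, d, f, g}  B2 = {b, c, d, g}  B3 = {b, d, e, g}  B4 = {a, c, d, g}
Tree: B1–B2, B2–B3, B2–B4
Every bag has size at most 4, so the width is 4 − 1 = 3 and tw(G) ≤ 3. For the lower bound, the 4 vertices {a, c, d, g} are pairwise adjacent, and any tree decomposition puts a clique entirely inside one bag — forcing width ≥ 3. Hence tw(G) = 3 exactly.

3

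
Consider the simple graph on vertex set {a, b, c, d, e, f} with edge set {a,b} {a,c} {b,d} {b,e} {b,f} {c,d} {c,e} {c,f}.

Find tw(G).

2

A width-2 tree decomposition is:
Bags: B1 = {b, c, d}  B2 = {a, b, c}  B3 = {b, c, f}  B4 = {b, c, e}
Tree: B1–B2, B2–B3, B3–B4
Every bag has size at most 3, so the width is 3 − 1 = 2 and tw(G) ≤ 2. For the lower bound, G contains the cycle d–c–a–b–d, so G is not a forest; only forests have treewidth ≤ 1, hence tw(G) ≥ 2. Combining the bounds, tw(G) = 2.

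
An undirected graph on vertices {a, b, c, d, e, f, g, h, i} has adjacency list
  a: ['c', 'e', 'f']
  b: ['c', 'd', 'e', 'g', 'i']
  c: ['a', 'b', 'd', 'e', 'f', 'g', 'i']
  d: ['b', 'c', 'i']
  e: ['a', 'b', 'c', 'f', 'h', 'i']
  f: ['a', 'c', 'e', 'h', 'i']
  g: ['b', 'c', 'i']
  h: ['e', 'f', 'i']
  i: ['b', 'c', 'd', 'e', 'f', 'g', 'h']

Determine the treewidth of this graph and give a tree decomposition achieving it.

Treewidth 3.
One optimal decomposition is:
Bags: B1 = {b, c, e, i}  B2 = {c, e, f, i}  B3 = {a, c, e, f}  B4 = {e, f, h, i}  B5 = {b, c, d, i}  B6 = {b, c, g, i}
Tree: B1–B2, B2–B3, B2–B4, B1–B5, B1–B6

The largest bag has 4 vertices, giving width 3; this decomposition certifies tw(G) ≤ 3. Conversely, {a, c, e, f} is a clique of size 4, and the vertices of any clique must share a bag in every tree decomposition; so some bag has ≥ 4 vertices and tw(G) ≥ 3. Therefore the treewidth is 3.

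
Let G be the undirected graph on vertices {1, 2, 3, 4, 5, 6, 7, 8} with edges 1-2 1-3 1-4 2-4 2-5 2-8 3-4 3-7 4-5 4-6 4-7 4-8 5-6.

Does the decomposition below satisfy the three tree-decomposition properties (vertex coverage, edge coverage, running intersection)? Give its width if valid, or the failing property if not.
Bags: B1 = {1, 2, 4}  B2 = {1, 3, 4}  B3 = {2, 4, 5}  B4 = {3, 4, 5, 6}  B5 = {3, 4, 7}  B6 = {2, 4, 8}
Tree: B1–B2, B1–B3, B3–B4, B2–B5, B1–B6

A tree decomposition must satisfy three properties: every vertex lies in some bag; for every edge, both endpoints lie together in some bag; and for every vertex, the bags containing it form a connected subtree. Here bags containing vertex 3 are not connected in the tree, so the decomposition is invalid.

No — bags containing vertex 3 are not connected in the tree.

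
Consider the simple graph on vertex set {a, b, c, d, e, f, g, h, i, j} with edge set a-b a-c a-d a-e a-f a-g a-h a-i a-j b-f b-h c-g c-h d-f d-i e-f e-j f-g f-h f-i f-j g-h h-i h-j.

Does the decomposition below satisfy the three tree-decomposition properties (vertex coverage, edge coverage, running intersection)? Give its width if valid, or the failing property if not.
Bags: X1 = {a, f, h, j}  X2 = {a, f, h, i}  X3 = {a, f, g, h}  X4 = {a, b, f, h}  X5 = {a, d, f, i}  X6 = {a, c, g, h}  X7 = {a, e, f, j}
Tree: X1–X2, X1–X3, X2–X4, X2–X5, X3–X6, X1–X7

Yes; width 3.

Every vertex of G appears in some bag (union = {a, b, c, d, e, f, g, h, i, j}); every edge is covered by a bag; and for each vertex v the set of bags containing v is connected in the bag tree. The decomposition is therefore valid. The largest bag has 4 vertices, so the width is 3.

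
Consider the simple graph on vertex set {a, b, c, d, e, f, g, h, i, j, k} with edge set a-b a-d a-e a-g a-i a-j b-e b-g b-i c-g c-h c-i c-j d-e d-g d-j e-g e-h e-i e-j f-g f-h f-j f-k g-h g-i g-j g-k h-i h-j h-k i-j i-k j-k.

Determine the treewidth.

A width-4 tree decomposition is:
Bags: B1 = {a, e, g, i, j}  B2 = {a, b, e, g, i}  B3 = {e, g, h, i, j}  B4 = {a, d, e, g, j}  B5 = {c, g, h, i, j}  B6 = {g, h, i, j, k}  B7 = {f, g, h, j, k}
Tree: B1–B2, B1–B3, B1–B4, B3–B5, B3–B6, B6–B7
Each bag holds 5 vertices, so the decomposition has width 4, which upper-bounds the treewidth. On the other hand G contains the 5-clique {a, d, e, g, j}. A clique must lie in a single bag of any decomposition, so no decomposition can have width below 4. The upper and lower bounds meet at 4, so that is the treewidth.

4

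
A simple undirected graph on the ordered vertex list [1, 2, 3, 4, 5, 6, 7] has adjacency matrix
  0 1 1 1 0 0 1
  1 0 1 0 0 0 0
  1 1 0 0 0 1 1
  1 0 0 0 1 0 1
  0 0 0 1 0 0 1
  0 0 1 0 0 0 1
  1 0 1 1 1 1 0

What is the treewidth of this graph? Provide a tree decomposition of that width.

The largest bag has 3 vertices, giving width 2; this decomposition certifies tw(G) ≤ 2. Conversely, {1, 2, 3} is a clique of size 3, and the vertices of any clique must share a bag in every tree decomposition; so some bag has ≥ 3 vertices and tw(G) ≥ 2. The upper and lower bounds meet at 2, so that is the treewidth.

Treewidth 2.
One such decomposition:
Bags: B1 = {1, 3, 7}  B2 = {1, 4, 7}  B3 = {1, 2, 3}  B4 = {4, 5, 7}  B5 = {3, 6, 7}
Tree: B1–B2, B1–B3, B2–B4, B1–B5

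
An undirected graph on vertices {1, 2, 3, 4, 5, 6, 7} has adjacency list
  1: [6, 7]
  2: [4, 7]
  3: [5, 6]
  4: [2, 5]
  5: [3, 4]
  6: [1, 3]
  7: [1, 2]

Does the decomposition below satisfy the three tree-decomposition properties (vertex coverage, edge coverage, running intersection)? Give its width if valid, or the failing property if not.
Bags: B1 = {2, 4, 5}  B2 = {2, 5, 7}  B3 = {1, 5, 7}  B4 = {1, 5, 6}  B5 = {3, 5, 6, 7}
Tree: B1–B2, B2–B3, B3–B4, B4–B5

A tree decomposition must satisfy three properties: every vertex lies in some bag; for every edge, both endpoints lie together in some bag; and for every vertex, the bags containing it form a connected subtree. Here bags containing vertex 7 are not connected in the tree, so the decomposition is invalid.

No — bags containing vertex 7 are not connected in the tree.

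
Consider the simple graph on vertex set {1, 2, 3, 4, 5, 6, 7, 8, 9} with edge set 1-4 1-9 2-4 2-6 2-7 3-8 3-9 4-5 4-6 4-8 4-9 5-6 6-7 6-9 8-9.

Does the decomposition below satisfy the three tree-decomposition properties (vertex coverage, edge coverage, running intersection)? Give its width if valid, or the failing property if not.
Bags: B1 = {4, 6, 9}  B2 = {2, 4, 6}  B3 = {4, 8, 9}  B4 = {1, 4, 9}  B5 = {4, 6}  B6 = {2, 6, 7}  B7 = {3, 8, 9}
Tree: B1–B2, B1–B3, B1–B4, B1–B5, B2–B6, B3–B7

A tree decomposition must satisfy three properties: every vertex lies in some bag; for every edge, both endpoints lie together in some bag; and for every vertex, the bags containing it form a connected subtree. Here vertex 5 appears in no bag, so the decomposition is invalid.

No — vertex 5 appears in no bag.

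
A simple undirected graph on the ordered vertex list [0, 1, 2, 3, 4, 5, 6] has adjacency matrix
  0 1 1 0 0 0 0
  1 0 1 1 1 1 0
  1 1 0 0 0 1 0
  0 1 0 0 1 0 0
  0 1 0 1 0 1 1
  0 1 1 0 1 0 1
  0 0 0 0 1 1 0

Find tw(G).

A width-2 tree decomposition is:
Bags: B1 = {1, 2, 5}  B2 = {1, 4, 5}  B3 = {4, 5, 6}  B4 = {1, 3, 4}  B5 = {0, 1, 2}
Tree: B1–B2, B2–B3, B2–B4, B1–B5
Every bag has size at most 3, so the width is 3 − 1 = 2 and tw(G) ≤ 2. For the lower bound, the 3 vertices {0, 1, 2} are pairwise adjacent, and any tree decomposition puts a clique entirely inside one bag — forcing width ≥ 2. Therefore the treewidth is 2.

2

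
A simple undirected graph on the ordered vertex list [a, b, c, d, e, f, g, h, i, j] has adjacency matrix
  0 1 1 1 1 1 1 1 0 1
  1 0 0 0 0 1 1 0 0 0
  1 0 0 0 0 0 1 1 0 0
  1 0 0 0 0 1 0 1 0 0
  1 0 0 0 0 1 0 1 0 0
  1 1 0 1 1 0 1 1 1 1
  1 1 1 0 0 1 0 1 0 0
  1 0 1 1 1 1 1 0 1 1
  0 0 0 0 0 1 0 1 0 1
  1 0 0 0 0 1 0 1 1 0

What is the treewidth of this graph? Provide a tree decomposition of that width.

The largest bag has 4 vertices, giving width 3; this decomposition certifies tw(G) ≤ 3. On the other hand G contains the 4-clique {a, c, g, h}. A clique must lie in a single bag of any decomposition, so no decomposition can have width below 3. Hence tw(G) = 3 exactly.

Treewidth 3.
Bags: B1 = {a, f, g, h}  B2 = {a, e, f, h}  B3 = {a, f, h, j}  B4 = {a, d, f, h}  B5 = {f, h, i, j}  B6 = {a, b, f, g}  B7 = {a, c, g, h}
Tree: B1–B2, B2–B3, B1–B4, B3–B5, B1–B6, B1–B7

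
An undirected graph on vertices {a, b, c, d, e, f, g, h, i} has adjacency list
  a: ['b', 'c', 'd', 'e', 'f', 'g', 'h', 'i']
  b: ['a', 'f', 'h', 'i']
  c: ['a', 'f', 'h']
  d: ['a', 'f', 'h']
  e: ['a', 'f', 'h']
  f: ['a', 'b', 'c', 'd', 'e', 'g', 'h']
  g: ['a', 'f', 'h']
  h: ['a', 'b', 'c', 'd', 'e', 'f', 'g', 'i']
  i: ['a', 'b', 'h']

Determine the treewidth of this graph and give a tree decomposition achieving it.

Treewidth 3.
One such decomposition:
Bags: B1 = {a, b, f, h}  B2 = {a, b, h, i}  B3 = {a, e, f, h}  B4 = {a, c, f, h}  B5 = {a, f, g, h}  B6 = {a, d, f, h}
Tree: B1–B2, B1–B3, B1–B4, B1–B5, B3–B6

Every bag has size at most 4, so the width is 4 − 1 = 3 and tw(G) ≤ 3. On the other hand G contains the 4-clique {a, d, f, h}. A clique must lie in a single bag of any decomposition, so no decomposition can have width below 3. Hence tw(G) = 3 exactly.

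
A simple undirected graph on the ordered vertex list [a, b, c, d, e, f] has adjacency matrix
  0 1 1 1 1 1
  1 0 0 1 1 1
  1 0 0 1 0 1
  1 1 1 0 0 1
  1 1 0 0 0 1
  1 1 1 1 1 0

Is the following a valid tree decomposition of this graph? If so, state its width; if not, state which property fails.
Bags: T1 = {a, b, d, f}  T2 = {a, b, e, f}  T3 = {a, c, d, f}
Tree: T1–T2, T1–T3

Yes; width 3.

Checking the three conditions: (i) the bags cover all of {a, b, c, d, e, f}; (ii) for each edge, some bag contains both endpoints; (iii) the bags containing any fixed vertex form a subtree. All hold, so the decomposition is valid with width 4 − 1 = 3.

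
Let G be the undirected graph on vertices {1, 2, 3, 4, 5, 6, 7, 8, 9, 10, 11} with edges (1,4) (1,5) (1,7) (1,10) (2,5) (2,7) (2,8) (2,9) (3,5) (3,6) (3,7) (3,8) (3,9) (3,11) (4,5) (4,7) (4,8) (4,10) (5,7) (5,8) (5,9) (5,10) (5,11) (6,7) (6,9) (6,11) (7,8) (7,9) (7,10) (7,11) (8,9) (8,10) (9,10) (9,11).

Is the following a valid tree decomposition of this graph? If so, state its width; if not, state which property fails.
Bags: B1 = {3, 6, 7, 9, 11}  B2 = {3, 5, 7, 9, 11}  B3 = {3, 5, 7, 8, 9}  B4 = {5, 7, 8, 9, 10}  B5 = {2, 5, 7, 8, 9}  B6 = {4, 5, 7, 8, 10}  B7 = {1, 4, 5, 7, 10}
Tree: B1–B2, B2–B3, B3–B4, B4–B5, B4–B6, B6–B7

Yes; width 4.

Checking the three conditions: (i) the bags cover all of {1, 2, 3, 4, 5, 6, 7, 8, 9, 10, 11}; (ii) for each edge, some bag contains both endpoints; (iii) the bags containing any fixed vertex form a subtree. All hold, so the decomposition is valid with width 5 − 1 = 4.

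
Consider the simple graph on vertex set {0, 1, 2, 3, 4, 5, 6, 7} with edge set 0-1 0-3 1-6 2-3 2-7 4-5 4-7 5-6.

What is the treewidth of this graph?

2

A width-2 tree decomposition is:
Bags: B1 = {2, 3, 7}  B2 = {0, 3, 7}  B3 = {0, 1, 7}  B4 = {1, 6, 7}  B5 = {5, 6, 7}  B6 = {4, 5, 7}
Tree: B1–B2, B2–B3, B3–B4, B4–B5, B5–B6
Every bag has size at most 3, so the width is 3 − 1 = 2 and tw(G) ≤ 2. The edges 7–2–3–0–1–6–5–4–7 form a cycle, so G is not a tree and its treewidth is at least 2. Therefore the treewidth is 2.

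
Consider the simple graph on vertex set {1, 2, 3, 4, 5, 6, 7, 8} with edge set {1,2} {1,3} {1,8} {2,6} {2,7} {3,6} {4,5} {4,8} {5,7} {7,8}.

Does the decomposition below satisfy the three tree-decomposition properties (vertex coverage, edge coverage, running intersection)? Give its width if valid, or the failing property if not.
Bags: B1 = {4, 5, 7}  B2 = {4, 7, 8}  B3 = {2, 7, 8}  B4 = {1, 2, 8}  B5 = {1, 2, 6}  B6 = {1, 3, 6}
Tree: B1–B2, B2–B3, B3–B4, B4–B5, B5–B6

Checking the three conditions: (i) the bags cover all of {1, 2, 3, 4, 5, 6, 7, 8}; (ii) for each edge, some bag contains both endpoints; (iii) the bags containing any fixed vertex form a subtree. All hold, so the decomposition is valid with width 3 − 1 = 2.

Yes; width 2.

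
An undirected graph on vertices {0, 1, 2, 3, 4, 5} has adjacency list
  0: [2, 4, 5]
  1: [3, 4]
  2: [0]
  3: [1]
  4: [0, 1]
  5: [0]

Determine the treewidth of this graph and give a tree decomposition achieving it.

Every bag has size at most 2, so the width is 2 − 1 = 1 and tw(G) ≤ 1. Since G has at least one edge (e.g. 0–4), it is not an edgeless graph, so tw(G) ≥ 1. The upper and lower bounds meet at 1, so that is the treewidth.

Treewidth 1.
Bags: B1 = {0, 4}  B2 = {0, 5}  B3 = {0, 2}  B4 = {1, 4}  B5 = {1, 3}
Tree: B1–B2, B2–B3, B1–B4, B4–B5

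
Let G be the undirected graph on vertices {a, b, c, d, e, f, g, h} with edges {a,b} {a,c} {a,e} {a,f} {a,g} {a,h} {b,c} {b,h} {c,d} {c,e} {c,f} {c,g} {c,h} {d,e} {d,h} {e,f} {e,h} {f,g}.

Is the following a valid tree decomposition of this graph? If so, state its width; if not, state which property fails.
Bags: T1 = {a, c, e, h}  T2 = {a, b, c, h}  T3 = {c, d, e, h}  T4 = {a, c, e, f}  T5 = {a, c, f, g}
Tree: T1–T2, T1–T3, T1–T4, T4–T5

Checking the three conditions: (i) the bags cover all of {a, b, c, d, e, f, g, h}; (ii) for each edge, some bag contains both endpoints; (iii) the bags containing any fixed vertex form a subtree. All hold, so the decomposition is valid with width 4 − 1 = 3.

Yes; width 3.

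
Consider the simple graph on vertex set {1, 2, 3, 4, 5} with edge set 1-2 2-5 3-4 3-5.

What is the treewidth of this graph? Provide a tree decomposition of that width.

Every bag has size at most 2, so the width is 2 − 1 = 1 and tw(G) ≤ 1. Since G has at least one edge (e.g. 1–2), it is not an edgeless graph, so tw(G) ≥ 1. Hence tw(G) = 1 exactly.

Treewidth 1.
Bags: B1 = {1, 2}  B2 = {2, 5}  B3 = {3, 5}  B4 = {3, 4}
Tree: B1–B2, B2–B3, B3–B4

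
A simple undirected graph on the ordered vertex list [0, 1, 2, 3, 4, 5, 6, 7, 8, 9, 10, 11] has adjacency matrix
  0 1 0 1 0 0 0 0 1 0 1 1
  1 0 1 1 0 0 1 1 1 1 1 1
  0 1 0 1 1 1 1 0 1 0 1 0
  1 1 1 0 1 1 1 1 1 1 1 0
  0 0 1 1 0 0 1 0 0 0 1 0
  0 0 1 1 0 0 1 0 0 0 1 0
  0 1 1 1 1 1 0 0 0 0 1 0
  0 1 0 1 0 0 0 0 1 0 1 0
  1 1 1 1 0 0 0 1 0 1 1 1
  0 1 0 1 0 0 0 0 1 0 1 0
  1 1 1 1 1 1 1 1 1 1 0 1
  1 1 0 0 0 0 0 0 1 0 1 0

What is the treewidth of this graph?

4

A width-4 tree decomposition is:
Bags: B1 = {1, 2, 3, 6, 10}  B2 = {2, 3, 4, 6, 10}  B3 = {1, 2, 3, 8, 10}  B4 = {0, 1, 3, 8, 10}  B5 = {1, 3, 7, 8, 10}  B6 = {0, 1, 8, 10, 11}  B7 = {1, 3, 8, 9, 10}  B8 = {2, 3, 5, 6, 10}
Tree: B1–B2, B1–B3, B3–B4, B3–B5, B4–B6, B5–B7, B2–B8
Each bag holds 5 vertices, so the decomposition has width 4, which upper-bounds the treewidth. For the lower bound, the 5 vertices {0, 1, 8, 10, 11} are pairwise adjacent, and any tree decomposition puts a clique entirely inside one bag — forcing width ≥ 4. Combining the bounds, tw(G) = 4.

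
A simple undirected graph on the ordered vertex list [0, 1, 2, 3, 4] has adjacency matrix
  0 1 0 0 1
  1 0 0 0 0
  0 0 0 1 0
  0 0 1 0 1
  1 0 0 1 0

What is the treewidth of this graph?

A width-1 tree decomposition is:
Bags: B1 = {2, 3}  B2 = {3, 4}  B3 = {0, 4}  B4 = {0, 1}
Tree: B1–B2, B2–B3, B3–B4
Every bag has size at most 2, so the width is 2 − 1 = 1 and tw(G) ≤ 1. Since G has at least one edge (e.g. 2–3), it is not an edgeless graph, so tw(G) ≥ 1. Combining the bounds, tw(G) = 1.

1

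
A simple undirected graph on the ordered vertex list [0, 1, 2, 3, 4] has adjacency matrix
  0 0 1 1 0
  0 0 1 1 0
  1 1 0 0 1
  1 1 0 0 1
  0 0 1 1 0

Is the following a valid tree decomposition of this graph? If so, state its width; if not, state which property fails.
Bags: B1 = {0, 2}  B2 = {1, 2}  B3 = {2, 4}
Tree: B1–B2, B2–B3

A tree decomposition must satisfy three properties: every vertex lies in some bag; for every edge, both endpoints lie together in some bag; and for every vertex, the bags containing it form a connected subtree. Here vertex 3 appears in no bag, so the decomposition is invalid.

No — vertex 3 appears in no bag.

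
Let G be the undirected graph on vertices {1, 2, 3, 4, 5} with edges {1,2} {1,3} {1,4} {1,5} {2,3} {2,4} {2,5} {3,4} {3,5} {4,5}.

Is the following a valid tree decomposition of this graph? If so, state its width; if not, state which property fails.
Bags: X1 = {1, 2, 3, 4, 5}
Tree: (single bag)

Yes; width 4.

Every vertex of G appears in some bag (union = {1, 2, 3, 4, 5}); every edge is covered by a bag; and for each vertex v the set of bags containing v is connected in the bag tree. The decomposition is therefore valid. The largest bag has 5 vertices, so the width is 4.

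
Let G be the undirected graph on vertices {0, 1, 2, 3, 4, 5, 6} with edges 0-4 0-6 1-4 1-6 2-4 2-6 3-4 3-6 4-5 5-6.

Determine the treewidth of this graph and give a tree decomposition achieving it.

Treewidth 2.
One optimal decomposition is:
Bags: B1 = {3, 4, 6}  B2 = {4, 5, 6}  B3 = {1, 4, 6}  B4 = {2, 4, 6}  B5 = {0, 4, 6}
Tree: B1–B2, B2–B3, B3–B4, B4–B5

Every bag has size at most 3, so the width is 3 − 1 = 2 and tw(G) ≤ 2. The edges 4–3–6–5–4 form a cycle, so G is not a tree and its treewidth is at least 2. The upper and lower bounds meet at 2, so that is the treewidth.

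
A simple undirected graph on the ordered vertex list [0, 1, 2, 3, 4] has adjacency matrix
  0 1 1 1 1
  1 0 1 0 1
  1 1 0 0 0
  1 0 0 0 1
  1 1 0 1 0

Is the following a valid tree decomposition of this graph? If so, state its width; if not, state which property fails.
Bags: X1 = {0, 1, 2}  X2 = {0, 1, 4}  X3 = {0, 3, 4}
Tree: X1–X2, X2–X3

Every vertex of G appears in some bag (union = {0, 1, 2, 3, 4}); every edge is covered by a bag; and for each vertex v the set of bags containing v is connected in the bag tree. The decomposition is therefore valid. The largest bag has 3 vertices, so the width is 2.

Yes; width 2.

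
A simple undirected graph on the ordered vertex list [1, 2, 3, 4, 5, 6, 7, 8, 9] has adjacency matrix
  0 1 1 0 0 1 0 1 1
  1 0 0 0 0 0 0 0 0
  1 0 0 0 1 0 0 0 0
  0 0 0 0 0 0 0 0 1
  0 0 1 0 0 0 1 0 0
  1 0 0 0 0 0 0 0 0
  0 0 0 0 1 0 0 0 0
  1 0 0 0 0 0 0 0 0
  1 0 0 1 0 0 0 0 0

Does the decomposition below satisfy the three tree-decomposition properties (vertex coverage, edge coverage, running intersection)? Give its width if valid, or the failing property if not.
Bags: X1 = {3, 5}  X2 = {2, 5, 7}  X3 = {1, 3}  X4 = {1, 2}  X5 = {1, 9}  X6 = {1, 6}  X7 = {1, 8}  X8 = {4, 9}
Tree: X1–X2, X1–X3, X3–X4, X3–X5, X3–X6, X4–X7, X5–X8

No — bags containing vertex 2 are not connected in the tree.

A tree decomposition must satisfy three properties: every vertex lies in some bag; for every edge, both endpoints lie together in some bag; and for every vertex, the bags containing it form a connected subtree. Here bags containing vertex 2 are not connected in the tree, so the decomposition is invalid.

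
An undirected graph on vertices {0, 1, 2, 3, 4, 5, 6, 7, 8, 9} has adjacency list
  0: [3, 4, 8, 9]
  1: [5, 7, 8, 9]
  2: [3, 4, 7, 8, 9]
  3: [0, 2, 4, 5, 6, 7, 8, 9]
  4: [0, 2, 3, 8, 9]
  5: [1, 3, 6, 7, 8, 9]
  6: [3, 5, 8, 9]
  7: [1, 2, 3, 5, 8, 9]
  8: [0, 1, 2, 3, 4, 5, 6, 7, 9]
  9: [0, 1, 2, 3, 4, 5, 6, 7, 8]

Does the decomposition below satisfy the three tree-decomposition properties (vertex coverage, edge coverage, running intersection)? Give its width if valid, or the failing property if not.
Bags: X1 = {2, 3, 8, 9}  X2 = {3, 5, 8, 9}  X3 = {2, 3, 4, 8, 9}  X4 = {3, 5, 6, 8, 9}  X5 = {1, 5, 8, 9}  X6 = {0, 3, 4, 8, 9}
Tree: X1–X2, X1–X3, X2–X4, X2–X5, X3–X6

A tree decomposition must satisfy three properties: every vertex lies in some bag; for every edge, both endpoints lie together in some bag; and for every vertex, the bags containing it form a connected subtree. Here vertex 7 appears in no bag, so the decomposition is invalid.

No — vertex 7 appears in no bag.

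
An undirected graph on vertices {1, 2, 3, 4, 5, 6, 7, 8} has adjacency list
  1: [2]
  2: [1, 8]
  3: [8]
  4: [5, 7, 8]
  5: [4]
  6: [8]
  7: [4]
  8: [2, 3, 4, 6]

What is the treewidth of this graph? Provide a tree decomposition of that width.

Treewidth 1.
One optimal decomposition is:
Bags: B1 = {4, 8}  B2 = {3, 8}  B3 = {4, 7}  B4 = {6, 8}  B5 = {2, 8}  B6 = {4, 5}  B7 = {1, 2}
Tree: B1–B2, B1–B3, B2–B4, B2–B5, B1–B6, B5–B7

Each bag holds 2 vertices, so the decomposition has width 1, which upper-bounds the treewidth. Since G has at least one edge (e.g. 8–4), it is not an edgeless graph, so tw(G) ≥ 1. Hence tw(G) = 1 exactly.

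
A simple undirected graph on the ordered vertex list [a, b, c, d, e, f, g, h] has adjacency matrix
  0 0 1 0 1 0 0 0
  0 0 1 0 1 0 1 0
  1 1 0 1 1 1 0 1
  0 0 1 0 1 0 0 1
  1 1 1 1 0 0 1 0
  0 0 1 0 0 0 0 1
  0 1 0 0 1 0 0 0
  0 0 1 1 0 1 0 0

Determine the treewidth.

A width-2 tree decomposition is:
Bags: B1 = {b, e, g}  B2 = {b, c, e}  B3 = {c, d, e}  B4 = {c, d, h}  B5 = {a, c, e}  B6 = {c, f, h}
Tree: B1–B2, B2–B3, B3–B4, B3–B5, B4–B6
The largest bag has 3 vertices, giving width 2; this decomposition certifies tw(G) ≤ 2. On the other hand G contains the 3-clique {b, e, g}. A clique must lie in a single bag of any decomposition, so no decomposition can have width below 2. Hence tw(G) = 2 exactly.

2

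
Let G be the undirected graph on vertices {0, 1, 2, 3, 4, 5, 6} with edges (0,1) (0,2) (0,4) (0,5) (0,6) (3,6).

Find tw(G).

A width-1 tree decomposition is:
Bags: B1 = {0, 1}  B2 = {0, 4}  B3 = {0, 2}  B4 = {0, 5}  B5 = {0, 6}  B6 = {3, 6}
Tree: B1–B2, B2–B3, B1–B4, B2–B5, B5–B6
Every bag has size at most 2, so the width is 2 − 1 = 1 and tw(G) ≤ 1. Any graph with an edge has treewidth ≥ 1, and G has the edge 1–0. Therefore the treewidth is 1.

1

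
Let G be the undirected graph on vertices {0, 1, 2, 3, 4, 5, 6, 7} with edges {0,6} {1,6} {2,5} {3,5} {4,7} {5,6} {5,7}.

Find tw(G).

1

A width-1 tree decomposition is:
Bags: B1 = {5, 7}  B2 = {5, 6}  B3 = {0, 6}  B4 = {3, 5}  B5 = {1, 6}  B6 = {4, 7}  B7 = {2, 5}
Tree: B1–B2, B2–B3, B2–B4, B2–B5, B1–B6, B2–B7
Each bag holds 2 vertices, so the decomposition has width 1, which upper-bounds the treewidth. Any graph with an edge has treewidth ≥ 1, and G has the edge 7–5. Combining the bounds, tw(G) = 1.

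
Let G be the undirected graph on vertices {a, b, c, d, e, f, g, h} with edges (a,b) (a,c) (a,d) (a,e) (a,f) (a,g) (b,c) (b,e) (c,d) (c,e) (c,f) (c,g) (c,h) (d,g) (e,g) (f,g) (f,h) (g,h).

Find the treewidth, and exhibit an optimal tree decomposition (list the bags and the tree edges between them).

Treewidth 3.
Bags: B1 = {a, c, e, g}  B2 = {a, b, c, e}  B3 = {a, c, d, g}  B4 = {a, c, f, g}  B5 = {c, f, g, h}
Tree: B1–B2, B1–B3, B1–B4, B4–B5

Each bag holds 4 vertices, so the decomposition has width 3, which upper-bounds the treewidth. Conversely, {c, f, g, h} is a clique of size 4, and the vertices of any clique must share a bag in every tree decomposition; so some bag has ≥ 4 vertices and tw(G) ≥ 3. Therefore the treewidth is 3.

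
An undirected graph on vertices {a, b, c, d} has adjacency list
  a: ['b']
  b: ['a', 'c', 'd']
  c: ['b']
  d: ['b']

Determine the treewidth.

1

A width-1 tree decomposition is:
Bags: B1 = {b, c}  B2 = {b, d}  B3 = {a, b}
Tree: B1–B2, B2–B3
Every bag has size at most 2, so the width is 2 − 1 = 1 and tw(G) ≤ 1. Any graph with an edge has treewidth ≥ 1, and G has the edge b–c. The upper and lower bounds meet at 1, so that is the treewidth.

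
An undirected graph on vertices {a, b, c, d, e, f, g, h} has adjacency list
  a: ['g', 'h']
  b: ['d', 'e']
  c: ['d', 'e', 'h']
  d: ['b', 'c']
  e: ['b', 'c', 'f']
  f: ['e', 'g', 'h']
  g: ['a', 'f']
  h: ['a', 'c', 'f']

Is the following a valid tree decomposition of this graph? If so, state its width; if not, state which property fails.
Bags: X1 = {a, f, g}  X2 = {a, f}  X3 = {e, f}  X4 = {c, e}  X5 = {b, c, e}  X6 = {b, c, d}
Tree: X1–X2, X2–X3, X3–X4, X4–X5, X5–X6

A tree decomposition must satisfy three properties: every vertex lies in some bag; for every edge, both endpoints lie together in some bag; and for every vertex, the bags containing it form a connected subtree. Here vertex h appears in no bag, so the decomposition is invalid.

No — vertex h appears in no bag.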